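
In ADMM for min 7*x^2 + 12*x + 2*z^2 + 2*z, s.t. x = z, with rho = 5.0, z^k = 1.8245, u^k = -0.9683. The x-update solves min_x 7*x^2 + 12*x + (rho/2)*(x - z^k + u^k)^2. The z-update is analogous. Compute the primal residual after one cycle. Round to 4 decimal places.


ADMM iteration with rho = 5.0, z^k = 1.8245, u^k = -0.9683
Step 1: x-update.
Minimize 7*x^2 + 12*x + (5.0/2)*(x - 1.8245 - 0.9683)^2
FOC: (2*7 + 5.0)*x = -12 + 5.0*(1.8245 + 0.9683)
x^{k+1} = 0.1034
Step 2: z-update.
Minimize 2*z^2 + 2*z + (5.0/2)*(0.1034 - z - 0.9683)^2
FOC: (2*2 + 5.0)*z = -2 + 5.0*(0.1034 - 0.9683)
z^{k+1} = -0.7027
Step 3: u-update.
u^{k+1} = -0.9683 + 0.1034 + 0.7027 = -0.1622
Step 4: Primal residual = |0.1034 + 0.7027| = 0.8061


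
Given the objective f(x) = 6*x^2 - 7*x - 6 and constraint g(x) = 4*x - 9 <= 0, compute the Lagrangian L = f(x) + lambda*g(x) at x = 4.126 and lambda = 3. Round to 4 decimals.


Step 1: Evaluate f(x).
f(4.126) = 6*4.126^2 - 7*4.126 - 6 = 67.2613
Step 2: Evaluate g(x).
g(4.126) = 4*4.126 - 9 = 7.504
Step 3: Compute Lagrangian.
L = 67.2613 + 3*7.504 = 89.7733


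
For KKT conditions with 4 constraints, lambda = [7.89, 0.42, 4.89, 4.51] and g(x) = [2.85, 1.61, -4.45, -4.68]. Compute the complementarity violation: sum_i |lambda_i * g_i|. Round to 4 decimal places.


KKT complementary slackness check:
lambda_1 * g_1 = 7.89 * 2.85 = 22.4865
lambda_2 * g_2 = 0.42 * 1.61 = 0.6762
lambda_3 * g_3 = 4.89 * -4.45 = -21.7605
lambda_4 * g_4 = 4.51 * -4.68 = -21.1068
Total violation = 22.4865 + 0.6762 + 21.7605 + 21.1068 = 66.03


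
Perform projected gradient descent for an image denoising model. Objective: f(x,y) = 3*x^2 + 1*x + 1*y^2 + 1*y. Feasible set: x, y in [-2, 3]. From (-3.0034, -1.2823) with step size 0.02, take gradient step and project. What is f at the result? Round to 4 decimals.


Step 1: Compute gradient at (-3.0034, -1.2823).
grad_x = 2*3*-3.0034 + 1 = -17.0204
grad_y = 2*1*-1.2823 + 1 = -1.5646
Step 2: Gradient step.
x_raw = -3.0034 - 0.02*-17.0204 = -2.663
y_raw = -1.2823 - 0.02*-1.5646 = -1.251
Step 3: Project onto [-2, 3].
x_proj = clip(-2.663) = -2.0
y_proj = clip(-1.251) = -1.251
Step 4: Evaluate f.
f(-2.0, -1.251) = 10.314


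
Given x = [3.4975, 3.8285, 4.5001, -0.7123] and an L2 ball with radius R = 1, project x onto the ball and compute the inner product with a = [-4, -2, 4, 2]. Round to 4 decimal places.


Step 1: Compute ||x|| (intermediates to 6 decimals).
||x|| = sqrt(3.4975^2 + 3.8285^2 + 4.5001^2 + (-0.7123)^2) = 6.902767
Step 2: Project.
Since ||x|| > R, scale = R/||x|| = 1/6.902767 = 0.144869, proj(x) = scale * x
proj(x) = [0.506679, 0.554631, 0.651925, -0.10319]
Step 3: Dot product.
a^T * proj(x) = -4*0.506679 - 2*0.554631 + 4*0.651925 + 2*(-0.10319) = -0.7347


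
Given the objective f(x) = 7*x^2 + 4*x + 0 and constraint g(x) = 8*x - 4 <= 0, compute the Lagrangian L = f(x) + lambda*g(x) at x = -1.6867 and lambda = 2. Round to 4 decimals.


Step 1: Evaluate f(x).
f(-1.6867) = 7*(-1.6867)^2 + 4*(-1.6867) + 0 = 13.1679
Step 2: Evaluate g(x).
g(-1.6867) = 8*-1.6867 - 4 = -17.4936
Step 3: Compute Lagrangian.
L = 13.1679 + 2*-17.4936 = -21.8193


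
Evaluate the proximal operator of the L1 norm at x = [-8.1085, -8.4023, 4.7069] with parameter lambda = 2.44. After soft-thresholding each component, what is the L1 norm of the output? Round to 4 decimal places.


Soft-thresholding with lambda = 2.44:
prox(-8.1085) = sign(-8.1085)*max(|-8.1085| - 2.44, 0) = -5.6685
prox(-8.4023) = sign(-8.4023)*max(|-8.4023| - 2.44, 0) = -5.9623
prox(4.7069) = sign(4.7069)*max(|4.7069| - 2.44, 0) = 2.2669
prox(x) = [-5.6685, -5.9623, 2.2669]
||prox(x)||_1 = 5.6685 + 5.9623 + 2.2669 = 13.8977


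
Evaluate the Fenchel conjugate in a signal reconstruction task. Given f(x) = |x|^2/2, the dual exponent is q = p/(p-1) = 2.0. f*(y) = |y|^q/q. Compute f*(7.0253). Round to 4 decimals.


The conjugate exponent q satisfies 1/p + 1/q = 1.
p = 2, so q = 2/(2 - 1) = 2.0
|y|^q = 7.0253^2.0 = 49.3548
f*(7.0253) = 49.3548 / 2.0 = 24.6774


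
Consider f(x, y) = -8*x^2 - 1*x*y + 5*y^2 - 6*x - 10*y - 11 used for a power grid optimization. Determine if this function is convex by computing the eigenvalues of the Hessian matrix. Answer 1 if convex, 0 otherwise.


The Hessian of f(x,y) = -8*x^2 - 1*x*y + 5*y^2 - 6*x - 10*y - 11 is:
H = [[-16, -1], [-1, 10]]
Trace = -16 + 10 = -6
Determinant = -16*10 - (-1)^2 = -161
Discriminant = (-6)^2 - 4*-161 = 680.0
Eigenvalues: lambda_1 = -16.0384, lambda_2 = 10.0384
The function is not convex.

0


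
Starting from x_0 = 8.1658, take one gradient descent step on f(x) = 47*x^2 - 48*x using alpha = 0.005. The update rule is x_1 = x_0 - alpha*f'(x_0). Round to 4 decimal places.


We compute the gradient at x_0 and apply the update.
f'(x) = 94*x - 48
f'(8.1658) = 94*8.1658 - 48 = 719.5852
x_1 = 8.1658 - 0.005*719.5852 = 4.5679


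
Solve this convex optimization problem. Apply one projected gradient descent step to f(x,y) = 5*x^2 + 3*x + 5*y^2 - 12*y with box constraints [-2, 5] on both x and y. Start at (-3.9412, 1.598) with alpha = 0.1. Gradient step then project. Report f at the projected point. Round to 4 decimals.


Step 1: Compute gradient at (-3.9412, 1.598).
grad_x = 2*5*-3.9412 + 3 = -36.412
grad_y = 2*5*1.598 - 12 = 3.98
Step 2: Gradient step.
x_raw = -3.9412 - 0.1*-36.412 = -0.3
y_raw = 1.598 - 0.1*3.98 = 1.2
Step 3: Project onto [-2, 5].
x_proj = clip(-0.3) = -0.3
y_proj = clip(1.2) = 1.2
Step 4: Evaluate f.
f(-0.3, 1.2) = -7.65


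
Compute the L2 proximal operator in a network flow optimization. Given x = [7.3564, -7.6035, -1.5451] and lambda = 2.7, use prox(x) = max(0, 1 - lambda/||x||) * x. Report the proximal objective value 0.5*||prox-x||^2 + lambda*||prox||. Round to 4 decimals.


Step 1: Compute ||x||.
||x|| = 10.6919
Step 2: Compute scaling factor.
scale = max(0, 1 - 2.7/10.6919) = 0.7475
Step 3: prox(x) = [5.4987, -5.6834, -1.1549]
||prox(x)|| = 7.9919
Step 4: Proximal objective.
0.5*||prox-x||^2 = 3.645
lambda*||prox|| = 21.5781
Total = 25.2232


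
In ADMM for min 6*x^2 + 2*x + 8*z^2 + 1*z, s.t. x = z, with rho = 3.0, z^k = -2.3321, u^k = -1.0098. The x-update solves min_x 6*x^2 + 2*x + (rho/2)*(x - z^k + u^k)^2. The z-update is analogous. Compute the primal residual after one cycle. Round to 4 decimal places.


ADMM iteration with rho = 3.0, z^k = -2.3321, u^k = -1.0098
Step 1: x-update.
Minimize 6*x^2 + 2*x + (3.0/2)*(x + 2.3321 - 1.0098)^2
FOC: (2*6 + 3.0)*x = -2 + 3.0*(-2.3321 + 1.0098)
x^{k+1} = -0.3978
Step 2: z-update.
Minimize 8*z^2 + 1*z + (3.0/2)*(-0.3978 - z - 1.0098)^2
FOC: (2*8 + 3.0)*z = -1 + 3.0*(-0.3978 - 1.0098)
z^{k+1} = -0.2749
Step 3: u-update.
u^{k+1} = -1.0098 - 0.3978 + 0.2749 = -1.1327
Step 4: Primal residual = |-0.3978 + 0.2749| = 0.1229


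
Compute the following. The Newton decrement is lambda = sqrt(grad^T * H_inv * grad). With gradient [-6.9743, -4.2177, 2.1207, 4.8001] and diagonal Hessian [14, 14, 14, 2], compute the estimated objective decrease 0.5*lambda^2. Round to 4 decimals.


Step 1: H is diagonal, so H^(-1) * g = [-0.4982, -0.3013, 0.1515, 2.4001].
Step 2: g^T H^(-1) g = sum_i g_i^2 / H_ii
  = (-6.9743)^2/14 + (-4.2177)^2/14 + (2.1207)^2/14 + (4.8001)^2/2
  = 3.4743 + 1.2706 + 0.3212 + 11.5205 = 16.5867
Step 3: Objective decrease = 0.5 * g^T H^(-1) g = 8.2934


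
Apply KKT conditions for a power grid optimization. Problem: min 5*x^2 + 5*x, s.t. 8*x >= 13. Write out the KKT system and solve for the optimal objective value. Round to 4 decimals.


Step 1: Try lambda = 0 (constraint inactive).
x_unc = -5/(2*5) = -0.5
Check: 8*-0.5 = -4.0 < 13 -- violated!
Step 2: Constraint must be active: 8*x = 13
x* = 13/8 = 1.625
lambda = (2*5*1.625 + 5)/8 = 2.6563
Step 3: Compute optimal value.
f(x*) = 5*1.625^2 + 5*1.625 = 21.3281


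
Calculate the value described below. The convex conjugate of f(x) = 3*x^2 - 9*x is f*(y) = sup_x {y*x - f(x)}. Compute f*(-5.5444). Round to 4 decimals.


f*(y) = sup_x {y*x - a*x^2 - b*x} = sup_x {(y-b)*x - a*x^2}
FOC: (y - b) - 2a*x = 0 => x* = (y - b)/(2a)
x* = (-5.5444 + 9)/(2*3) = 0.5759
f*(-5.5444) = (y-b)^2/(4a) = (-5.5444 + 9)^2/(4*3)
= 11.9412/12 = 0.9951


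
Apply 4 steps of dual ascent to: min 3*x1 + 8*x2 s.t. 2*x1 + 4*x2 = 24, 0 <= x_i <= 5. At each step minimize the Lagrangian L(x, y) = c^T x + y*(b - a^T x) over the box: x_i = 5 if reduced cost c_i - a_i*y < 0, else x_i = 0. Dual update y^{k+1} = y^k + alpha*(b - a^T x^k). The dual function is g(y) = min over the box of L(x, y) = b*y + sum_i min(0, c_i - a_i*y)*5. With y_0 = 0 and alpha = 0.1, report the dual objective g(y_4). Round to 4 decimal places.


Dual ascent for LP: min 3*x1 + 8*x2, 2*x1 + 4*x2 = 24, 0 <= x_i <= 5
Step 1: y^k = 0.0, reduced costs: (3.0, 8.0)
  x^k = (0.0, 0.0), subgradient = b - a^T x = 24.0
  y^{k+1} = 0.0 + 0.1*24.0 = 2.4
Step 2: y^k = 2.4, reduced costs: (-1.8, -1.6)
  x^k = (5.0, 5.0), subgradient = b - a^T x = -6.0
  y^{k+1} = 2.4 + 0.1*-6.0 = 1.8
Step 3: y^k = 1.8, reduced costs: (-0.6, 0.8)
  x^k = (5.0, 0.0), subgradient = b - a^T x = 14.0
  y^{k+1} = 1.8 + 0.1*14.0 = 3.2
Step 4: y^k = 3.2, reduced costs: (-3.4, -4.8)
  x^k = (5.0, 5.0), subgradient = b - a^T x = -6.0
  y^{k+1} = 3.2 + 0.1*-6.0 = 2.6
Dual objective at y_4 = 2.6: reduced costs (-2.2, -2.4), box minimizer x = (5.0, 5.0)
g(y_4) = b*y + (c1 - a1*y)*x1 + (c2 - a2*y)*x2 = 24*2.6 + (-2.2)*5.0 + (-2.4)*5.0 = 62.4 - 11.0 - 12.0 = 39.4


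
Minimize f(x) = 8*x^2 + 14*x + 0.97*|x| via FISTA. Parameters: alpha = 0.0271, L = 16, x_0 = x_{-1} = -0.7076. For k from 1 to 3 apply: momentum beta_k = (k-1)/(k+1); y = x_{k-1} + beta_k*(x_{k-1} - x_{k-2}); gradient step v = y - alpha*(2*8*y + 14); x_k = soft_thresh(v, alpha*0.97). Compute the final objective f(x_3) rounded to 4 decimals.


FISTA on f(x) = 8*x^2 + 14*x + 0.97*|x|
L = 16, alpha = 0.0271
Iteration 1: beta = 0.0, y = -0.7076 + 0.0*(-0.7076 + 0.7076) = -0.7076
  grad(y) = 2.6784, v = y - alpha*grad = -0.7802
  prox(v) = soft_thresh(-0.7802, 0.0263) = -0.7539
Iteration 2: beta = 0.3333, y = -0.7539 + 0.3333*(-0.7539 + 0.7076) = -0.7693
  grad(y) = 1.6907, v = y - alpha*grad = -0.8151
  prox(v) = soft_thresh(-0.8151, 0.0263) = -0.7889
Iteration 3: beta = 0.5, y = -0.7889 + 0.5*(-0.7889 + 0.7539) = -0.8063
  grad(y) = 1.0985, v = y - alpha*grad = -0.8361
  prox(v) = soft_thresh(-0.8361, 0.0263) = -0.8098
f(x_3) = 8*(-0.8098)^2 + 14*(-0.8098) + 0.97*|-0.8098| = -5.3055


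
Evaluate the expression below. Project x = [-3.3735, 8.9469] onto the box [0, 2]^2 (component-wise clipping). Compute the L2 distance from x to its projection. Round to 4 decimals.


Project each component onto [0, 2].
clip(-3.3735) = 0.0, clip(8.9469) = 2.0
Projection = [0.0, 2.0]
Squared diffs: [11.3805, 48.2594]
Distance = sqrt(59.6399) = 7.7227


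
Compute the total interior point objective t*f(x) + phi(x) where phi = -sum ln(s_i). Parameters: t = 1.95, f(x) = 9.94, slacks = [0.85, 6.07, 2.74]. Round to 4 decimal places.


Step 1: Compute log-barrier.
ln values: [-0.1625, 1.8034, 1.008]
phi = -(-0.1625 + 1.8034 + 1.008) = -2.6488
Step 2: Compute augmented objective.
t*f(x) = 1.95*9.94 = 19.383
Total = 19.383 - 2.6488 = 16.7342


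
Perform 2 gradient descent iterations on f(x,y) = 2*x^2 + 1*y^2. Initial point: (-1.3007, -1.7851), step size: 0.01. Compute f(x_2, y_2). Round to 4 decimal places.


Gradient descent on f(x,y) = 2*x^2 + 1*y^2.
Starting point: (-1.3007, -1.7851), alpha = 0.01
Step 1: grad_x = 2*2*-1.3007 = -5.2028, grad_y = 2*1*-1.7851 = -3.5702
  x_1 = -1.3007 - 0.01*-5.2028 = -1.2487
  y_1 = -1.7851 - 0.01*-3.5702 = -1.7494
Step 2: grad_x = 2*2*-1.2487 = -4.9947, grad_y = 2*1*-1.7494 = -3.4988
  x_2 = -1.2487 - 0.01*-4.9947 = -1.1987
  y_2 = -1.7494 - 0.01*-3.4988 = -1.7144
f(-1.1987, -1.7144) = 2*(-1.1987)^2 + 1*(-1.7144)^2 = 5.8131


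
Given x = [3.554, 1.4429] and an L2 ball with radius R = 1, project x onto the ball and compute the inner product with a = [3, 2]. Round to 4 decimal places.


Step 1: Compute ||x|| (intermediates to 6 decimals).
||x|| = sqrt(3.554^2 + 1.4429^2) = 3.835737
Step 2: Project.
Since ||x|| > R, scale = R/||x|| = 1/3.835737 = 0.260706, proj(x) = scale * x
proj(x) = [0.926549, 0.376173]
Step 3: Dot product.
a^T * proj(x) = 3*0.926549 + 2*0.376173 = 3.532


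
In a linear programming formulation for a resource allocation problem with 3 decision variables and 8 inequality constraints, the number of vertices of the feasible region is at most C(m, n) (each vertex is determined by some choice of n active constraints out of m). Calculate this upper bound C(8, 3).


Each vertex corresponds to some choice of n active constraints out of m, so the number of vertices is at most C(m, n) = m! / (n!(m-n)!).
m = 8, n = 3
Numerator: 8 * 7 * 6
Denominator: 3! = 6
C(8, 3) = 56


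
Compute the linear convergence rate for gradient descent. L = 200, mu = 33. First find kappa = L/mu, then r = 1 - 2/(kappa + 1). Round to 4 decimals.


Step 1: Compute the condition number.
kappa = L/mu = 200/33 = 6.0606
Step 2: Compute the convergence rate.
r = 1 - 2/(kappa + 1) = 1 - 2*mu/(L + mu) = (L - mu)/(L + mu) = 167/233 = 0.7167


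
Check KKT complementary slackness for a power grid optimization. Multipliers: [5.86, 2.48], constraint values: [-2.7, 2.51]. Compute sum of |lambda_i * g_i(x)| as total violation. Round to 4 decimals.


KKT complementary slackness check:
lambda_1 * g_1 = 5.86 * -2.7 = -15.822
lambda_2 * g_2 = 2.48 * 2.51 = 6.2248
Total violation = 15.822 + 6.2248 = 22.0468


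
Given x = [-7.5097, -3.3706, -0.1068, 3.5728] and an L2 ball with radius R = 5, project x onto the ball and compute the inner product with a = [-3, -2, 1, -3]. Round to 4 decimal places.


Step 1: Compute ||x|| (intermediates to 6 decimals).
||x|| = sqrt((-7.5097)^2 + (-3.3706)^2 + (-0.1068)^2 + 3.5728^2) = 8.974009
Step 2: Project.
Since ||x|| > R, scale = R/||x|| = 5/8.974009 = 0.557165, proj(x) = scale * x
proj(x) = [-4.184142, -1.87798, -0.059505, 1.990639]
Step 3: Dot product.
a^T * proj(x) = -3*(-4.184142) - 2*(-1.87798) + 1*(-0.059505) - 3*1.990639 = 10.277


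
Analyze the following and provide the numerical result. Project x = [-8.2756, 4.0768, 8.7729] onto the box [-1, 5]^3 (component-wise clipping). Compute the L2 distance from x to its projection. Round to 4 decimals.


Project each component onto [-1, 5].
clip(-8.2756) = -1.0, clip(4.0768) = 4.0768, clip(8.7729) = 5.0
Projection = [-1.0, 4.0768, 5.0]
Squared diffs: [52.9344, 0.0, 14.2348]
Distance = sqrt(67.1692) = 8.1957


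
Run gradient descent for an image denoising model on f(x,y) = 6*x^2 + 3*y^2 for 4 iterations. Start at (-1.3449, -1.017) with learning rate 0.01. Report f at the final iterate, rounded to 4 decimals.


Gradient descent on f(x,y) = 6*x^2 + 3*y^2.
Starting point: (-1.3449, -1.017), alpha = 0.01
Step 1: grad_x = 2*6*-1.3449 = -16.1388, grad_y = 2*3*-1.017 = -6.102
  x_1 = -1.3449 - 0.01*-16.1388 = -1.1835
  y_1 = -1.017 - 0.01*-6.102 = -0.956
Step 2: grad_x = 2*6*-1.1835 = -14.2021, grad_y = 2*3*-0.956 = -5.7359
  x_2 = -1.1835 - 0.01*-14.2021 = -1.0415
  y_2 = -0.956 - 0.01*-5.7359 = -0.8986
Step 3: grad_x = 2*6*-1.0415 = -12.4979, grad_y = 2*3*-0.8986 = -5.3917
  x_3 = -1.0415 - 0.01*-12.4979 = -0.9165
  y_3 = -0.8986 - 0.01*-5.3917 = -0.8447
Step 4: grad_x = 2*6*-0.9165 = -10.9981, grad_y = 2*3*-0.8447 = -5.0682
  x_4 = -0.9165 - 0.01*-10.9981 = -0.8065
  y_4 = -0.8447 - 0.01*-5.0682 = -0.794
f(-0.8065, -0.794) = 6*(-0.8065)^2 + 3*(-0.794)^2 = 5.7944


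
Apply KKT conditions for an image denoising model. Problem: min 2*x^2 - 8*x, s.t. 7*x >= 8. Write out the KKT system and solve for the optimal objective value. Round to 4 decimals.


Step 1: Try lambda = 0 (constraint inactive).
Stationarity: 2*2*x - 8 = 0
x* = 8/(2*2) = 2.0
Check constraint: 7*2.0 = 14.0 >= 8 -- satisfied.
Step 2: Compute optimal value.
f(x*) = 2*2.0^2 - 8*2.0 = -8.0


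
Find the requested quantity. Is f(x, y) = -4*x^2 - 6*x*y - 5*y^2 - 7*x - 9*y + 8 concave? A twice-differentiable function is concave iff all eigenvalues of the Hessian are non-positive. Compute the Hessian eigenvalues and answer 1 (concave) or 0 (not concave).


The Hessian of f(x,y) = -4*x^2 - 6*x*y - 5*y^2 - 7*x - 9*y + 8 is:
H = [[-8, -6], [-6, -10]]
Trace = -8 - 10 = -18
Determinant = -8*-10 - (-6)^2 = 44
Discriminant = (-18)^2 - 4*44 = 148.0
Eigenvalues: lambda_1 = -15.0828, lambda_2 = -2.9172
The function is concave.

1


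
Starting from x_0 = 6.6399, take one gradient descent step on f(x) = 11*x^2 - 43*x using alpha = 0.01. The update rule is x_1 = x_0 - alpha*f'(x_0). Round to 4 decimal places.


We compute the gradient at x_0 and apply the update.
f'(x) = 22*x - 43
f'(6.6399) = 22*6.6399 - 43 = 103.0778
x_1 = 6.6399 - 0.01*103.0778 = 5.6091


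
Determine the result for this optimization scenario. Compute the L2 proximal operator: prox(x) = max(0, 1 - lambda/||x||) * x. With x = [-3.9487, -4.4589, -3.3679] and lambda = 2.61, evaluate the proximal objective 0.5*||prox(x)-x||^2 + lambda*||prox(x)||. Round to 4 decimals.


Step 1: Compute ||x||.
||x|| = 6.8423
Step 2: Compute scaling factor.
scale = max(0, 1 - 2.61/6.8423) = 0.6185
Step 3: prox(x) = [-2.4425, -2.758, -2.0832]
||prox(x)|| = 4.2323
Step 4: Proximal objective.
0.5*||prox-x||^2 = 3.4061
lambda*||prox|| = 11.0463
Total = 14.4523


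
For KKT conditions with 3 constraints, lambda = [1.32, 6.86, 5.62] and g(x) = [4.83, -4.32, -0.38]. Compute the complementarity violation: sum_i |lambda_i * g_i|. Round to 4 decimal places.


KKT complementary slackness check:
lambda_1 * g_1 = 1.32 * 4.83 = 6.3756
lambda_2 * g_2 = 6.86 * -4.32 = -29.6352
lambda_3 * g_3 = 5.62 * -0.38 = -2.1356
Total violation = 6.3756 + 29.6352 + 2.1356 = 38.1464


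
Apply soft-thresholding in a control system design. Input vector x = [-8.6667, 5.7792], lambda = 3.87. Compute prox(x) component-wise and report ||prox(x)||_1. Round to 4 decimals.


Soft-thresholding with lambda = 3.87:
prox(-8.6667) = sign(-8.6667)*max(|-8.6667| - 3.87, 0) = -4.7967
prox(5.7792) = sign(5.7792)*max(|5.7792| - 3.87, 0) = 1.9092
prox(x) = [-4.7967, 1.9092]
||prox(x)||_1 = 4.7967 + 1.9092 = 6.7059


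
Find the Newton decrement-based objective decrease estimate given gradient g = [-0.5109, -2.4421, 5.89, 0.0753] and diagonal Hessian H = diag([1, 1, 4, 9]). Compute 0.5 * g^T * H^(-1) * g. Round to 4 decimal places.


Step 1: H is diagonal, so H^(-1) * g = [-0.5109, -2.4421, 1.4725, 0.0084].
Step 2: g^T H^(-1) g = sum_i g_i^2 / H_ii
  = (-0.5109)^2/1 + (-2.4421)^2/1 + (5.89)^2/4 + (0.0753)^2/9
  = 0.261 + 5.9639 + 8.673 + 0.0006 = 14.8985
Step 3: Objective decrease = 0.5 * g^T H^(-1) g = 7.4493


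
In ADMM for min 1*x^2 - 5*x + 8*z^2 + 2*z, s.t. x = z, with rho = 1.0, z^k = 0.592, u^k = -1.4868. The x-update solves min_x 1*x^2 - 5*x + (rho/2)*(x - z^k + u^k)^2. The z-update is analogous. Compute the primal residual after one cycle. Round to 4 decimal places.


ADMM iteration with rho = 1.0, z^k = 0.592, u^k = -1.4868
Step 1: x-update.
Minimize 1*x^2 - 5*x + (1.0/2)*(x - 0.592 - 1.4868)^2
FOC: (2*1 + 1.0)*x = 5 + 1.0*(0.592 + 1.4868)
x^{k+1} = 2.3596
Step 2: z-update.
Minimize 8*z^2 + 2*z + (1.0/2)*(2.3596 - z - 1.4868)^2
FOC: (2*8 + 1.0)*z = -2 + 1.0*(2.3596 - 1.4868)
z^{k+1} = -0.0663
Step 3: u-update.
u^{k+1} = -1.4868 + 2.3596 + 0.0663 = 0.9391
Step 4: Primal residual = |2.3596 + 0.0663| = 2.4259


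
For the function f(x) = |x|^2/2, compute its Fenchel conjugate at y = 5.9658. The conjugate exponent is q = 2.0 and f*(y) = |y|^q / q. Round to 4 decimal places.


The conjugate exponent q satisfies 1/p + 1/q = 1.
p = 2, so q = 2/(2 - 1) = 2.0
|y|^q = 5.9658^2.0 = 35.5908
f*(5.9658) = 35.5908 / 2.0 = 17.7954


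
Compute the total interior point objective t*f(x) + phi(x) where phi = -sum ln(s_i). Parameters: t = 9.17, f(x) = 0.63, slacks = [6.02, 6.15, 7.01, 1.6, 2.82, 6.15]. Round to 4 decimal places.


Step 1: Compute log-barrier.
ln values: [1.7951, 1.8165, 1.9473, 0.47, 1.0367, 1.8165]
phi = -(1.7951 + 1.8165 + 1.9473 + 0.47 + 1.0367 + 1.8165) = -8.8821
Step 2: Compute augmented objective.
t*f(x) = 9.17*0.63 = 5.7771
Total = 5.7771 - 8.8821 = -3.105


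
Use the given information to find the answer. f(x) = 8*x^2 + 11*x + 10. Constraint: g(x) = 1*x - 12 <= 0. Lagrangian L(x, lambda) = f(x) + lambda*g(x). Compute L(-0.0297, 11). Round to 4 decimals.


Step 1: Evaluate f(x).
f(-0.0297) = 8*(-0.0297)^2 + 11*(-0.0297) + 10 = 9.6804
Step 2: Evaluate g(x).
g(-0.0297) = 1*-0.0297 - 12 = -12.0297
Step 3: Compute Lagrangian.
L = 9.6804 + 11*-12.0297 = -122.6463


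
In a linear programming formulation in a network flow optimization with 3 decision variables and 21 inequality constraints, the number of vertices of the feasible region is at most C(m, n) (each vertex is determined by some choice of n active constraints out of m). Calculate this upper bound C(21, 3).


Each vertex corresponds to some choice of n active constraints out of m, so the number of vertices is at most C(m, n) = m! / (n!(m-n)!).
m = 21, n = 3
Numerator: 21 * 20 * 19
Denominator: 3! = 6
C(21, 3) = 1330


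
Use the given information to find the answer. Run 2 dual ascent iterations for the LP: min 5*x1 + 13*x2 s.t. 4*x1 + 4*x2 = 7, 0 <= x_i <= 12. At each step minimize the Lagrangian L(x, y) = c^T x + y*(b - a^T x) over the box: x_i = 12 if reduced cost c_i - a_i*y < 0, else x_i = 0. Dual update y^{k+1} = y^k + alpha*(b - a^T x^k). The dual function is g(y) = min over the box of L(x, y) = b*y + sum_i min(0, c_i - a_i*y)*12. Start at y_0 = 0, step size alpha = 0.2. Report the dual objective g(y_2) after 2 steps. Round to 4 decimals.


Dual ascent for LP: min 5*x1 + 13*x2, 4*x1 + 4*x2 = 7, 0 <= x_i <= 12
Step 1: y^k = 0.0, reduced costs: (5.0, 13.0)
  x^k = (0.0, 0.0), subgradient = b - a^T x = 7.0
  y^{k+1} = 0.0 + 0.2*7.0 = 1.4
Step 2: y^k = 1.4, reduced costs: (-0.6, 7.4)
  x^k = (12.0, 0.0), subgradient = b - a^T x = -41.0
  y^{k+1} = 1.4 + 0.2*-41.0 = -6.8
Dual objective at y_2 = -6.8: reduced costs (32.2, 40.2), box minimizer x = (0.0, 0.0)
g(y_2) = b*y + (c1 - a1*y)*x1 + (c2 - a2*y)*x2 = 7*(-6.8) + 32.2*0.0 + 40.2*0.0 = -47.6 + 0.0 + 0.0 = -47.6


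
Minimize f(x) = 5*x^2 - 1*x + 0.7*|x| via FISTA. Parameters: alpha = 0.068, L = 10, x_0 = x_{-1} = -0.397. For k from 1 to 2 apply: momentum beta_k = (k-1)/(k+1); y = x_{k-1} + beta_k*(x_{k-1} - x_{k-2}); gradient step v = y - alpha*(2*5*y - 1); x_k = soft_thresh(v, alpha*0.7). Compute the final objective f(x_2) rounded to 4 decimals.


FISTA on f(x) = 5*x^2 - 1*x + 0.7*|x|
L = 10, alpha = 0.068
Iteration 1: beta = 0.0, y = -0.397 + 0.0*(-0.397 + 0.397) = -0.397
  grad(y) = -4.97, v = y - alpha*grad = -0.059
  prox(v) = soft_thresh(-0.059, 0.0476) = -0.0114
Iteration 2: beta = 0.3333, y = -0.0114 + 0.3333*(-0.0114 + 0.397) = 0.1171
  grad(y) = 0.1708, v = y - alpha*grad = 0.1055
  prox(v) = soft_thresh(0.1055, 0.0476) = 0.0579
f(x_2) = 5*0.0579^2 - 1*0.0579 + 0.7*|0.0579| = -0.0006


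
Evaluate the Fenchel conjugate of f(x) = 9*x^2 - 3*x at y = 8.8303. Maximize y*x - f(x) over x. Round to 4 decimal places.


f*(y) = sup_x {y*x - a*x^2 - b*x} = sup_x {(y-b)*x - a*x^2}
FOC: (y - b) - 2a*x = 0 => x* = (y - b)/(2a)
x* = (8.8303 + 3)/(2*9) = 0.6572
f*(8.8303) = (y-b)^2/(4a) = (8.8303 + 3)^2/(4*9)
= 139.956/36 = 3.8877


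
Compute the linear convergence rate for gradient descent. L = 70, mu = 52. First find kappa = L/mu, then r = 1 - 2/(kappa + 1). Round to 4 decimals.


Step 1: Compute the condition number.
kappa = L/mu = 70/52 = 1.3462
Step 2: Compute the convergence rate.
r = 1 - 2/(kappa + 1) = 1 - 2*mu/(L + mu) = (L - mu)/(L + mu) = 18/122 = 0.1475


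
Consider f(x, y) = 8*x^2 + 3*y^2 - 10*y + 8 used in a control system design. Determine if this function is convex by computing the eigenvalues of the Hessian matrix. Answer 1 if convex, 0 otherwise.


The Hessian of f(x,y) = 8*x^2 + 3*y^2 - 10*y + 8 is:
H = [[16, 0], [0, 6]]
Trace = 16 + 6 = 22
Determinant = 16*6 - (0)^2 = 96
Discriminant = (22)^2 - 4*96 = 100.0
Eigenvalues: lambda_1 = 6.0, lambda_2 = 16.0
The function is convex.

1


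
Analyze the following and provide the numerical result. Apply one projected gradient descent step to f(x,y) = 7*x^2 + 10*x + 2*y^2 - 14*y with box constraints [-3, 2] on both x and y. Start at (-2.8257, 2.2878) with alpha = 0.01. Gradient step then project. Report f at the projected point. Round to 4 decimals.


Step 1: Compute gradient at (-2.8257, 2.2878).
grad_x = 2*7*-2.8257 + 10 = -29.5598
grad_y = 2*2*2.2878 - 14 = -4.8488
Step 2: Gradient step.
x_raw = -2.8257 - 0.01*-29.5598 = -2.5301
y_raw = 2.2878 - 0.01*-4.8488 = 2.3363
Step 3: Project onto [-3, 2].
x_proj = clip(-2.5301) = -2.5301
y_proj = clip(2.3363) = 2.0
Step 4: Evaluate f.
f(-2.5301, 2.0) = -0.4911


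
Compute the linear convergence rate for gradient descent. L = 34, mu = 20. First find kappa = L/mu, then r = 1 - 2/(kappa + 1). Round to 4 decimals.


Step 1: Compute the condition number.
kappa = L/mu = 34/20 = 1.7
Step 2: Compute the convergence rate.
r = 1 - 2/(kappa + 1) = 1 - 2*mu/(L + mu) = (L - mu)/(L + mu) = 14/54 = 0.2593


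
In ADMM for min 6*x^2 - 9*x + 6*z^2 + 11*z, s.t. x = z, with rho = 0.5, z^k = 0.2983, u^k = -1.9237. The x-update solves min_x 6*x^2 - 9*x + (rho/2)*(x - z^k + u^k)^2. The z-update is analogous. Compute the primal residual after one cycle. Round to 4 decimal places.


ADMM iteration with rho = 0.5, z^k = 0.2983, u^k = -1.9237
Step 1: x-update.
Minimize 6*x^2 - 9*x + (0.5/2)*(x - 0.2983 - 1.9237)^2
FOC: (2*6 + 0.5)*x = 9 + 0.5*(0.2983 + 1.9237)
x^{k+1} = 0.8089
Step 2: z-update.
Minimize 6*z^2 + 11*z + (0.5/2)*(0.8089 - z - 1.9237)^2
FOC: (2*6 + 0.5)*z = -11 + 0.5*(0.8089 - 1.9237)
z^{k+1} = -0.9246
Step 3: u-update.
u^{k+1} = -1.9237 + 0.8089 + 0.9246 = -0.1902
Step 4: Primal residual = |0.8089 + 0.9246| = 1.7335


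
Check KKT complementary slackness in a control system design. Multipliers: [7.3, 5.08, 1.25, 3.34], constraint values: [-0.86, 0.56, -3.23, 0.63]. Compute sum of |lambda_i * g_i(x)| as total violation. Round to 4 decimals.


KKT complementary slackness check:
lambda_1 * g_1 = 7.3 * -0.86 = -6.278
lambda_2 * g_2 = 5.08 * 0.56 = 2.8448
lambda_3 * g_3 = 1.25 * -3.23 = -4.0375
lambda_4 * g_4 = 3.34 * 0.63 = 2.1042
Total violation = 6.278 + 2.8448 + 4.0375 + 2.1042 = 15.2645


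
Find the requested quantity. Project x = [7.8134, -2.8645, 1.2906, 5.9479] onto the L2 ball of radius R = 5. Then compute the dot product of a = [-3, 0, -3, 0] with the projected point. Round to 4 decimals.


Step 1: Compute ||x|| (intermediates to 6 decimals).
||x|| = sqrt(7.8134^2 + (-2.8645)^2 + 1.2906^2 + 5.9479^2) = 10.31008
Step 2: Project.
Since ||x|| > R, scale = R/||x|| = 5/10.31008 = 0.484962, proj(x) = scale * x
proj(x) = [3.789202, -1.389174, 0.625892, 2.884505]
Step 3: Dot product.
a^T * proj(x) = -3*3.789202 + 0*(-1.389174) - 3*0.625892 + 0*2.884505 = -13.2453


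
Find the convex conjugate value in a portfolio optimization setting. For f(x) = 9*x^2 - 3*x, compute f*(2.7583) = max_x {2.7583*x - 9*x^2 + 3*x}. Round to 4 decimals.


f*(y) = sup_x {y*x - a*x^2 - b*x} = sup_x {(y-b)*x - a*x^2}
FOC: (y - b) - 2a*x = 0 => x* = (y - b)/(2a)
x* = (2.7583 + 3)/(2*9) = 0.3199
f*(2.7583) = (y-b)^2/(4a) = (2.7583 + 3)^2/(4*9)
= 33.158/36 = 0.9211


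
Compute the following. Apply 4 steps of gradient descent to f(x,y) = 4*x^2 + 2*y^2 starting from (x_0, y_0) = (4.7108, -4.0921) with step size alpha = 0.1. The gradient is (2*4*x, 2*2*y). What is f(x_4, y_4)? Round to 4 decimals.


Gradient descent on f(x,y) = 4*x^2 + 2*y^2.
Starting point: (4.7108, -4.0921), alpha = 0.1
Step 1: grad_x = 2*4*4.7108 = 37.6864, grad_y = 2*2*-4.0921 = -16.3684
  x_1 = 4.7108 - 0.1*37.6864 = 0.9422
  y_1 = -4.0921 - 0.1*-16.3684 = -2.4553
Step 2: grad_x = 2*4*0.9422 = 7.5373, grad_y = 2*2*-2.4553 = -9.821
  x_2 = 0.9422 - 0.1*7.5373 = 0.1884
  y_2 = -2.4553 - 0.1*-9.821 = -1.4732
Step 3: grad_x = 2*4*0.1884 = 1.5075, grad_y = 2*2*-1.4732 = -5.8926
  x_3 = 0.1884 - 0.1*1.5075 = 0.0377
  y_3 = -1.4732 - 0.1*-5.8926 = -0.8839
Step 4: grad_x = 2*4*0.0377 = 0.3015, grad_y = 2*2*-0.8839 = -3.5356
  x_4 = 0.0377 - 0.1*0.3015 = 0.0075
  y_4 = -0.8839 - 0.1*-3.5356 = -0.5303
f(0.0075, -0.5303) = 4*0.0075^2 + 2*(-0.5303)^2 = 0.5627


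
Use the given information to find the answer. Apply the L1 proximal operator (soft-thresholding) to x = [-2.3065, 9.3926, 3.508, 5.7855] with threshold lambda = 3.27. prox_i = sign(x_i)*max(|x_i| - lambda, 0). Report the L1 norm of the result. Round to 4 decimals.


Soft-thresholding with lambda = 3.27:
prox(-2.3065) = sign(-2.3065)*max(|-2.3065| - 3.27, 0) = 0.0
prox(9.3926) = sign(9.3926)*max(|9.3926| - 3.27, 0) = 6.1226
prox(3.508) = sign(3.508)*max(|3.508| - 3.27, 0) = 0.238
prox(5.7855) = sign(5.7855)*max(|5.7855| - 3.27, 0) = 2.5155
prox(x) = [0.0, 6.1226, 0.238, 2.5155]
||prox(x)||_1 = 0.0 + 6.1226 + 0.238 + 2.5155 = 8.8761


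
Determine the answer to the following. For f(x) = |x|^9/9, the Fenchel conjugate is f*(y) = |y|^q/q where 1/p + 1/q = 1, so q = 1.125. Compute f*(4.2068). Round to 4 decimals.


The conjugate exponent q satisfies 1/p + 1/q = 1.
p = 9, so q = 9/(9 - 1) = 1.125
|y|^q = 4.2068^1.125 = 5.0344
f*(4.2068) = 5.0344 / 1.125 = 4.475


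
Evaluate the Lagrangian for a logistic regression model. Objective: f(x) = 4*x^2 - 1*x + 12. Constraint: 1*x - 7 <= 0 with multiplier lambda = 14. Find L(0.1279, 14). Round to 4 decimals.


Step 1: Evaluate f(x).
f(0.1279) = 4*0.1279^2 - 1*0.1279 + 12 = 11.9375
Step 2: Evaluate g(x).
g(0.1279) = 1*0.1279 - 7 = -6.8721
Step 3: Compute Lagrangian.
L = 11.9375 + 14*-6.8721 = -84.2719


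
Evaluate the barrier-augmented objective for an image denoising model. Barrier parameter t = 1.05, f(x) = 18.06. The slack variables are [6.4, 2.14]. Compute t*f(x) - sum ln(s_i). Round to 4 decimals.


Step 1: Compute log-barrier.
ln values: [1.8563, 0.7608]
phi = -(1.8563 + 0.7608) = -2.6171
Step 2: Compute augmented objective.
t*f(x) = 1.05*18.06 = 18.963
Total = 18.963 - 2.6171 = 16.3459


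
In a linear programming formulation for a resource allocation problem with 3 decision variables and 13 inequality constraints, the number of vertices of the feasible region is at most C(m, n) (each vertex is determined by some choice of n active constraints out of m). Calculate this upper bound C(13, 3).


Each vertex corresponds to some choice of n active constraints out of m, so the number of vertices is at most C(m, n) = m! / (n!(m-n)!).
m = 13, n = 3
Numerator: 13 * 12 * 11
Denominator: 3! = 6
C(13, 3) = 286


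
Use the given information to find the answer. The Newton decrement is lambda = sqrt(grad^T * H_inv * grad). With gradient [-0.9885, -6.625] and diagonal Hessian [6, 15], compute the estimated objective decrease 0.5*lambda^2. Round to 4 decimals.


Step 1: H is diagonal, so H^(-1) * g = [-0.1648, -0.4417].
Step 2: g^T H^(-1) g = sum_i g_i^2 / H_ii
  = (-0.9885)^2/6 + (-6.625)^2/15
  = 0.1629 + 2.926 = 3.0889
Step 3: Objective decrease = 0.5 * g^T H^(-1) g = 1.5444


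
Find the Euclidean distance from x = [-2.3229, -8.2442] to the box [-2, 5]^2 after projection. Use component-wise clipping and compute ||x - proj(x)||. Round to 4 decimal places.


Project each component onto [-2, 5].
clip(-2.3229) = -2.0, clip(-8.2442) = -2.0
Projection = [-2.0, -2.0]
Squared diffs: [0.1043, 38.99]
Distance = sqrt(39.0943) = 6.2525


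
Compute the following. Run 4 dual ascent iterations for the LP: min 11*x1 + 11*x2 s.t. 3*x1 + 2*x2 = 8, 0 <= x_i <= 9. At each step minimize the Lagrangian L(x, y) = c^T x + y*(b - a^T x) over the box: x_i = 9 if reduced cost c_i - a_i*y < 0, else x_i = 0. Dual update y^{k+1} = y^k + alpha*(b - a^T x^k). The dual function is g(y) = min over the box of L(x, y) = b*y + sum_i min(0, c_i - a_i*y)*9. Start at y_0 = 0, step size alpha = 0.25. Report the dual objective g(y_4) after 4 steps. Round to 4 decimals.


Dual ascent for LP: min 11*x1 + 11*x2, 3*x1 + 2*x2 = 8, 0 <= x_i <= 9
Step 1: y^k = 0.0, reduced costs: (11.0, 11.0)
  x^k = (0.0, 0.0), subgradient = b - a^T x = 8.0
  y^{k+1} = 0.0 + 0.25*8.0 = 2.0
Step 2: y^k = 2.0, reduced costs: (5.0, 7.0)
  x^k = (0.0, 0.0), subgradient = b - a^T x = 8.0
  y^{k+1} = 2.0 + 0.25*8.0 = 4.0
Step 3: y^k = 4.0, reduced costs: (-1.0, 3.0)
  x^k = (9.0, 0.0), subgradient = b - a^T x = -19.0
  y^{k+1} = 4.0 + 0.25*-19.0 = -0.75
Step 4: y^k = -0.75, reduced costs: (13.25, 12.5)
  x^k = (0.0, 0.0), subgradient = b - a^T x = 8.0
  y^{k+1} = -0.75 + 0.25*8.0 = 1.25
Dual objective at y_4 = 1.25: reduced costs (7.25, 8.5), box minimizer x = (0.0, 0.0)
g(y_4) = b*y + (c1 - a1*y)*x1 + (c2 - a2*y)*x2 = 8*1.25 + 7.25*0.0 + 8.5*0.0 = 10.0 + 0.0 + 0.0 = 10.0


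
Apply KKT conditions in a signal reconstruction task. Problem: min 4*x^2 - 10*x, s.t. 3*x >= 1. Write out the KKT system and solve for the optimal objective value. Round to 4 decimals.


Step 1: Try lambda = 0 (constraint inactive).
Stationarity: 2*4*x - 10 = 0
x* = 10/(2*4) = 1.25
Check constraint: 3*1.25 = 3.75 >= 1 -- satisfied.
Step 2: Compute optimal value.
f(x*) = 4*1.25^2 - 10*1.25 = -6.25


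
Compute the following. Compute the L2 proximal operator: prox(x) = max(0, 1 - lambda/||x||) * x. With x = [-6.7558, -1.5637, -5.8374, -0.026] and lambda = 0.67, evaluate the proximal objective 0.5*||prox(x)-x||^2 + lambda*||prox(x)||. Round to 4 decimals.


Step 1: Compute ||x||.
||x|| = 9.0643
Step 2: Compute scaling factor.
scale = max(0, 1 - 0.67/9.0643) = 0.9261
Step 3: prox(x) = [-6.2564, -1.4481, -5.4059, -0.0241]
||prox(x)|| = 8.3943
Step 4: Proximal objective.
0.5*||prox-x||^2 = 0.2245
lambda*||prox|| = 5.6242
Total = 5.8486


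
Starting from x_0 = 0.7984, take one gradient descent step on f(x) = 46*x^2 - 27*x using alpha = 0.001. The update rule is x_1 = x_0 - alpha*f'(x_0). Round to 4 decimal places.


We compute the gradient at x_0 and apply the update.
f'(x) = 92*x - 27
f'(0.7984) = 92*0.7984 - 27 = 46.4528
x_1 = 0.7984 - 0.001*46.4528 = 0.7519


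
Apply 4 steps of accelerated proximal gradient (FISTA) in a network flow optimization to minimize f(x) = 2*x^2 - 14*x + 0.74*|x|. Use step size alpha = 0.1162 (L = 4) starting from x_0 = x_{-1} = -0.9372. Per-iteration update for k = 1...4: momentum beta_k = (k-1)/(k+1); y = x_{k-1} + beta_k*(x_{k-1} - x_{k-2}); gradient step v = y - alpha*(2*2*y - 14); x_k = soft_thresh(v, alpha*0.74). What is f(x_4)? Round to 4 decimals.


FISTA on f(x) = 2*x^2 - 14*x + 0.74*|x|
L = 4, alpha = 0.1162
Iteration 1: beta = 0.0, y = -0.9372 + 0.0*(-0.9372 + 0.9372) = -0.9372
  grad(y) = -17.7488, v = y - alpha*grad = 1.1252
  prox(v) = soft_thresh(1.1252, 0.086) = 1.0392
Iteration 2: beta = 0.3333, y = 1.0392 + 0.3333*(1.0392 + 0.9372) = 1.698
  grad(y) = -7.2079, v = y - alpha*grad = 2.5356
  prox(v) = soft_thresh(2.5356, 0.086) = 2.4496
Iteration 3: beta = 0.5, y = 2.4496 + 0.5*(2.4496 - 1.0392) = 3.1548
  grad(y) = -1.3809, v = y - alpha*grad = 3.3152
  prox(v) = soft_thresh(3.3152, 0.086) = 3.2293
Iteration 4: beta = 0.6, y = 3.2293 + 0.6*(3.2293 - 2.4496) = 3.697
  grad(y) = 0.7882, v = y - alpha*grad = 3.6055
  prox(v) = soft_thresh(3.6055, 0.086) = 3.5195
f(x_4) = 2*3.5195^2 - 14*3.5195 + 0.74*|3.5195| = -21.8948


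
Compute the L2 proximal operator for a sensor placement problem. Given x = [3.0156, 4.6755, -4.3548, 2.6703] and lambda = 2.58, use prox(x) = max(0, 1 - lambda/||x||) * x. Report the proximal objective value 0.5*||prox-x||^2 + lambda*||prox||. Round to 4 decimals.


Step 1: Compute ||x||.
||x|| = 7.5531
Step 2: Compute scaling factor.
scale = max(0, 1 - 2.58/7.5531) = 0.6584
Step 3: prox(x) = [1.9855, 3.0784, -2.8673, 1.7582]
||prox(x)|| = 4.9731
Step 4: Proximal objective.
0.5*||prox-x||^2 = 3.3282
lambda*||prox|| = 12.8306
Total = 16.1587


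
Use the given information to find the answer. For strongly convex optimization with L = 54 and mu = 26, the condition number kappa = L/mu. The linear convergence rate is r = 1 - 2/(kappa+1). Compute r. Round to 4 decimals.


Step 1: Compute the condition number.
kappa = L/mu = 54/26 = 2.0769
Step 2: Compute the convergence rate.
r = 1 - 2/(kappa + 1) = 1 - 2*mu/(L + mu) = (L - mu)/(L + mu) = 28/80 = 0.35


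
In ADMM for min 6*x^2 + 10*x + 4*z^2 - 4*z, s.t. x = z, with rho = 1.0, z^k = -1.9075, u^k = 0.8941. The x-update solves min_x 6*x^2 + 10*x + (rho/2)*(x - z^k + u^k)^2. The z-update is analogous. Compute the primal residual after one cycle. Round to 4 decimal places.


ADMM iteration with rho = 1.0, z^k = -1.9075, u^k = 0.8941
Step 1: x-update.
Minimize 6*x^2 + 10*x + (1.0/2)*(x + 1.9075 + 0.8941)^2
FOC: (2*6 + 1.0)*x = -10 + 1.0*(-1.9075 - 0.8941)
x^{k+1} = -0.9847
Step 2: z-update.
Minimize 4*z^2 - 4*z + (1.0/2)*(-0.9847 - z + 0.8941)^2
FOC: (2*4 + 1.0)*z = 4 + 1.0*(-0.9847 + 0.8941)
z^{k+1} = 0.4344
Step 3: u-update.
u^{k+1} = 0.8941 - 0.9847 - 0.4344 = -0.525
Step 4: Primal residual = |-0.9847 - 0.4344| = 1.4191


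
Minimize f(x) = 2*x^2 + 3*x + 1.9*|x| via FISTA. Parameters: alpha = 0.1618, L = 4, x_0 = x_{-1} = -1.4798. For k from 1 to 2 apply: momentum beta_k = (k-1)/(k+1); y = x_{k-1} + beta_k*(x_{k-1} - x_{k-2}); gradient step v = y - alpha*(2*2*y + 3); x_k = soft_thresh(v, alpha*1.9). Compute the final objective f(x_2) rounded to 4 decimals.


FISTA on f(x) = 2*x^2 + 3*x + 1.9*|x|
L = 4, alpha = 0.1618
Iteration 1: beta = 0.0, y = -1.4798 + 0.0*(-1.4798 + 1.4798) = -1.4798
  grad(y) = -2.9192, v = y - alpha*grad = -1.0075
  prox(v) = soft_thresh(-1.0075, 0.3074) = -0.7001
Iteration 2: beta = 0.3333, y = -0.7001 + 0.3333*(-0.7001 + 1.4798) = -0.4401
  grad(y) = 1.2394, v = y - alpha*grad = -0.6407
  prox(v) = soft_thresh(-0.6407, 0.3074) = -0.3333
f(x_2) = 2*(-0.3333)^2 + 3*(-0.3333) + 1.9*|-0.3333| = -0.1445


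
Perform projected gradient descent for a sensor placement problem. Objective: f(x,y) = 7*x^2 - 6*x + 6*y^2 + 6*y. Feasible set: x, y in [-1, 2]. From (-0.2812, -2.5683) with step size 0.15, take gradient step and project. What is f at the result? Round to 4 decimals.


Step 1: Compute gradient at (-0.2812, -2.5683).
grad_x = 2*7*-0.2812 - 6 = -9.9368
grad_y = 2*6*-2.5683 + 6 = -24.8196
Step 2: Gradient step.
x_raw = -0.2812 - 0.15*-9.9368 = 1.2093
y_raw = -2.5683 - 0.15*-24.8196 = 1.1546
Step 3: Project onto [-1, 2].
x_proj = clip(1.2093) = 1.2093
y_proj = clip(1.1546) = 1.1546
Step 4: Evaluate f.
f(1.2093, 1.1546) = 17.9083


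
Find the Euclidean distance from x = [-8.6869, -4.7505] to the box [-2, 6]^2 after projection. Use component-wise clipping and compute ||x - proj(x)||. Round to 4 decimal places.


Project each component onto [-2, 6].
clip(-8.6869) = -2.0, clip(-4.7505) = -2.0
Projection = [-2.0, -2.0]
Squared diffs: [44.7146, 7.5653]
Distance = sqrt(52.2799) = 7.2305


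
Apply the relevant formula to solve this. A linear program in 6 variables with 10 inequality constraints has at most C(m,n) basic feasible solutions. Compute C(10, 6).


Each vertex corresponds to some choice of n active constraints out of m, so the number of vertices is at most C(m, n) = m! / (n!(m-n)!).
m = 10, n = 6
Numerator: 10 * 9 * 8 * 7 * 6 * 5
Denominator: 6! = 720
C(10, 6) = 210


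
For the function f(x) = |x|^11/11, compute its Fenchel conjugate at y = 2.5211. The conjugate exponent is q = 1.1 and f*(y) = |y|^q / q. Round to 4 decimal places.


The conjugate exponent q satisfies 1/p + 1/q = 1.
p = 11, so q = 11/(11 - 1) = 1.1
|y|^q = 2.5211^1.1 = 2.7653
f*(2.5211) = 2.7653 / 1.1 = 2.5139


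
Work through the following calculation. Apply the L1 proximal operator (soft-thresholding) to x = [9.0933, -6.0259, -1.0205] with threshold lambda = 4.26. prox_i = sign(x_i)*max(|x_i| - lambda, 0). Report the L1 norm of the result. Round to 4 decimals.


Soft-thresholding with lambda = 4.26:
prox(9.0933) = sign(9.0933)*max(|9.0933| - 4.26, 0) = 4.8333
prox(-6.0259) = sign(-6.0259)*max(|-6.0259| - 4.26, 0) = -1.7659
prox(-1.0205) = sign(-1.0205)*max(|-1.0205| - 4.26, 0) = 0.0
prox(x) = [4.8333, -1.7659, 0.0]
||prox(x)||_1 = 4.8333 + 1.7659 + 0.0 = 6.5992


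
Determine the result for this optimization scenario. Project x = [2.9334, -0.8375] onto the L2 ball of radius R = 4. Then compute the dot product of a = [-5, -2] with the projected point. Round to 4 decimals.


Step 1: Compute ||x|| (intermediates to 6 decimals).
||x|| = sqrt(2.9334^2 + (-0.8375)^2) = 3.050613
Step 2: Project.
Since ||x|| <= R, proj = x (no scaling needed).
proj(x) = [2.9334, -0.8375]
Step 3: Dot product.
a^T * proj(x) = -5*2.9334 - 2*(-0.8375) = -12.992
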